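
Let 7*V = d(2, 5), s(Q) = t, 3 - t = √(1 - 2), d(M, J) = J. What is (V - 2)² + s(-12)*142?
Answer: 20955/49 - 142*I ≈ 427.65 - 142.0*I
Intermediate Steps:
t = 3 - I (t = 3 - √(1 - 2) = 3 - √(-1) = 3 - I ≈ 3.0 - 1.0*I)
s(Q) = 3 - I
V = 5/7 (V = (⅐)*5 = 5/7 ≈ 0.71429)
(V - 2)² + s(-12)*142 = (5/7 - 2)² + (3 - I)*142 = (-9/7)² + (426 - 142*I) = 81/49 + (426 - 142*I) = 20955/49 - 142*I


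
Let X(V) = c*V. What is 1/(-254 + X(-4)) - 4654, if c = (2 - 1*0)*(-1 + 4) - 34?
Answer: -660869/142 ≈ -4654.0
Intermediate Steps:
c = -28 (c = (2 + 0)*3 - 34 = 2*3 - 34 = 6 - 34 = -28)
X(V) = -28*V
1/(-254 + X(-4)) - 4654 = 1/(-254 - 28*(-4)) - 4654 = 1/(-254 + 112) - 4654 = 1/(-142) - 4654 = -1/142 - 4654 = -660869/142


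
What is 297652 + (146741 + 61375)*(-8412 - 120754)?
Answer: -26881213604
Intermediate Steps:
297652 + (146741 + 61375)*(-8412 - 120754) = 297652 + 208116*(-129166) = 297652 - 26881511256 = -26881213604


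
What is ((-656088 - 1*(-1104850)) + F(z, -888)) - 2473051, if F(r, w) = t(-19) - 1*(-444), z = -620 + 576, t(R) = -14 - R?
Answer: -2023840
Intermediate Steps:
z = -44
F(r, w) = 449 (F(r, w) = (-14 - 1*(-19)) - 1*(-444) = (-14 + 19) + 444 = 5 + 444 = 449)
((-656088 - 1*(-1104850)) + F(z, -888)) - 2473051 = ((-656088 - 1*(-1104850)) + 449) - 2473051 = ((-656088 + 1104850) + 449) - 2473051 = (448762 + 449) - 2473051 = 449211 - 2473051 = -2023840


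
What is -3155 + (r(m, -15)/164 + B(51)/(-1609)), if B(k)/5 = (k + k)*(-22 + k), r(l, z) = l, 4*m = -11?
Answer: -3339835059/1055504 ≈ -3164.2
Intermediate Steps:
m = -11/4 (m = (¼)*(-11) = -11/4 ≈ -2.7500)
B(k) = 10*k*(-22 + k) (B(k) = 5*((k + k)*(-22 + k)) = 5*((2*k)*(-22 + k)) = 5*(2*k*(-22 + k)) = 10*k*(-22 + k))
-3155 + (r(m, -15)/164 + B(51)/(-1609)) = -3155 + (-11/4/164 + (10*51*(-22 + 51))/(-1609)) = -3155 + (-11/4*1/164 + (10*51*29)*(-1/1609)) = -3155 + (-11/656 + 14790*(-1/1609)) = -3155 + (-11/656 - 14790/1609) = -3155 - 9719939/1055504 = -3339835059/1055504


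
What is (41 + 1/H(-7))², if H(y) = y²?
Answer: 4040100/2401 ≈ 1682.7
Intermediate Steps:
(41 + 1/H(-7))² = (41 + 1/((-7)²))² = (41 + 1/49)² = (2010/49)² = 4040100/2401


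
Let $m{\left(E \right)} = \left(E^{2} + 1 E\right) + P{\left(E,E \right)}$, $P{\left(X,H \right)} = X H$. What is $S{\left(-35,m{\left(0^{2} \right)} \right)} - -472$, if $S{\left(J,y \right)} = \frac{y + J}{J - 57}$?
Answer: $\frac{43459}{92} \approx 472.38$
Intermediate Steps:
$P{\left(X,H \right)} = H X$
$m{\left(E \right)} = E + 2 E^{2}$ ($m{\left(E \right)} = \left(E^{2} + 1 E\right) + E E = \left(E^{2} + E\right) + E^{2} = \left(E + E^{2}\right) + E^{2} = E + 2 E^{2}$)
$S{\left(J,y \right)} = \frac{J + y}{-57 + J}$ ($S{\left(J,y \right)} = \frac{J + y}{J - 57} = \frac{J + y}{-57 + J}$)
$S{\left(-35,m{\left(0^{2} \right)} \right)} - -472 = \frac{-35 + 0^{2} \left(1 + 2 \cdot 0^{2}\right)}{-57 - 35} - -472 = \frac{-35 + 0 \left(1 + 2 \cdot 0\right)}{-92} + 472 = - \frac{-35 + 0 \left(1 + 0\right)}{92} + 472 = - \frac{-35 + 0 \cdot 1}{92} + 472 = - \frac{-35 + 0}{92} + 472 = \left(- \frac{1}{92}\right) \left(-35\right) + 472 = \frac{35}{92} + 472 = \frac{43459}{92}$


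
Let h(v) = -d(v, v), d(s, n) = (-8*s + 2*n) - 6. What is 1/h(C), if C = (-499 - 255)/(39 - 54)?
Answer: 5/1538 ≈ 0.0032510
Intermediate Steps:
C = 754/15 (C = -754/(-15) = -754*(-1/15) = 754/15 ≈ 50.267)
d(s, n) = -6 - 8*s + 2*n
h(v) = 6 + 6*v (h(v) = -(-6 - 8*v + 2*v) = -(-6 - 6*v) = 6 + 6*v)
1/h(C) = 1/(6 + 6*(754/15)) = 1/(6 + 1508/5) = 1/(1538/5) = 5/1538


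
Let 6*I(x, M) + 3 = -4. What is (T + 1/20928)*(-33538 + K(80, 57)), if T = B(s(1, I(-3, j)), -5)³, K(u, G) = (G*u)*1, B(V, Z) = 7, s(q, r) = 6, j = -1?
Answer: -104006461145/10464 ≈ -9.9395e+6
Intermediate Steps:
I(x, M) = -7/6 (I(x, M) = -½ + (⅙)*(-4) = -½ - ⅔ = -7/6)
K(u, G) = G*u
T = 343 (T = 7³ = 343)
(T + 1/20928)*(-33538 + K(80, 57)) = (343 + 1/20928)*(-33538 + 57*80) = (343 + 1/20928)*(-33538 + 4560) = (7178305/20928)*(-28978) = -104006461145/10464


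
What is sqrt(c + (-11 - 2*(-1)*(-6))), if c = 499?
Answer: 2*sqrt(119) ≈ 21.817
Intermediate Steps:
sqrt(c + (-11 - 2*(-1)*(-6))) = sqrt(499 + (-11 - 2*(-1)*(-6))) = sqrt(499 + (-11 + 2*(-6))) = sqrt(499 + (-11 - 12)) = sqrt(499 - 23) = sqrt(476) = 2*sqrt(119)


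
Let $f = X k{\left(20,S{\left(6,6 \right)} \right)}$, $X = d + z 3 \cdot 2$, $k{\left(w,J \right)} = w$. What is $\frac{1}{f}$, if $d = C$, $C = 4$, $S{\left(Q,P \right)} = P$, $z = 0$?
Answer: $\frac{1}{80} \approx 0.0125$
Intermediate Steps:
$d = 4$
$X = 4$ ($X = 4 + 0 \cdot 3 \cdot 2 = 4 + 0 \cdot 6 = 4 + 0 = 4$)
$f = 80$ ($f = 4 \cdot 20 = 80$)
$\frac{1}{f} = \frac{1}{80}$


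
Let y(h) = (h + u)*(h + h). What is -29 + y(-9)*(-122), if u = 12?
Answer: 6559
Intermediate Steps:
y(h) = 2*h*(12 + h) (y(h) = (h + 12)*(h + h) = (12 + h)*(2*h) = 2*h*(12 + h))
-29 + y(-9)*(-122) = -29 + (2*(-9)*(12 - 9))*(-122) = -29 + (2*(-9)*3)*(-122) = -29 - 54*(-122) = -29 + 6588 = 6559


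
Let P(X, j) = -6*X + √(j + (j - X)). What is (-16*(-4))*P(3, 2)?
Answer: -1088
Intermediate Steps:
P(X, j) = √(-X + 2*j) - 6*X (P(X, j) = -6*X + √(-X + 2*j) = √(-X + 2*j) - 6*X)
(-16*(-4))*P(3, 2) = (-16*(-4))*(√(-1*3 + 2*2) - 6*3) = 64*(√(-3 + 4) - 18) = 64*(√1 - 18) = 64*(1 - 18) = 64*(-17) = -1088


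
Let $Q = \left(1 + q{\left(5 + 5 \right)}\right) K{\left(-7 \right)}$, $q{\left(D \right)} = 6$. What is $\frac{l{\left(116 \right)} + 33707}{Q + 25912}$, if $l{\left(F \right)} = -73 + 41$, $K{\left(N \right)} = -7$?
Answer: $\frac{11225}{8621} \approx 1.3021$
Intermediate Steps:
$Q = -49$ ($Q = \left(1 + 6\right) \left(-7\right) = 7 \left(-7\right) = -49$)
$l{\left(F \right)} = -32$
$\frac{l{\left(116 \right)} + 33707}{Q + 25912} = \frac{-32 + 33707}{-49 + 25912} = \frac{33675}{25863} = 33675 \cdot \frac{1}{25863} = \frac{11225}{8621}$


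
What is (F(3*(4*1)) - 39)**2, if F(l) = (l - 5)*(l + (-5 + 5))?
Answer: 2025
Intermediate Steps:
F(l) = l*(-5 + l) (F(l) = (-5 + l)*(l + 0) = (-5 + l)*l = l*(-5 + l))
(F(3*(4*1)) - 39)**2 = ((3*(4*1))*(-5 + 3*(4*1)) - 39)**2 = ((3*4)*(-5 + 3*4) - 39)**2 = (12*(-5 + 12) - 39)**2 = (12*7 - 39)**2 = (84 - 39)**2 = 45**2 = 2025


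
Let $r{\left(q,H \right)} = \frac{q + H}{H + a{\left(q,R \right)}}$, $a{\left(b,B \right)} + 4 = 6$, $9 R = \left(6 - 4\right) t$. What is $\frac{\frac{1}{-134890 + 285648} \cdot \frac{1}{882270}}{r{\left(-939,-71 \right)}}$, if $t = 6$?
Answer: $\frac{23}{44779784422200} \approx 5.1362 \cdot 10^{-13}$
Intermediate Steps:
$R = \frac{4}{3}$ ($R = \frac{\left(6 - 4\right) 6}{9} = \frac{2 \cdot 6}{9} = \frac{1}{9} \cdot 12 = \frac{4}{3} \approx 1.3333$)
$a{\left(b,B \right)} = 2$ ($a{\left(b,B \right)} = -4 + 6 = 2$)
$r{\left(q,H \right)} = \frac{H + q}{2 + H}$ ($r{\left(q,H \right)} = \frac{q + H}{H + 2} = \frac{H + q}{2 + H}$)
$\frac{\frac{1}{-134890 + 285648} \cdot \frac{1}{882270}}{r{\left(-939,-71 \right)}} = \frac{\frac{1}{-134890 + 285648} \cdot \frac{1}{882270}}{\frac{1}{2 - 71} \left(-71 - 939\right)} = \frac{\frac{1}{150758} \cdot \frac{1}{882270}}{\frac{1}{-69} \left(-1010\right)} = \frac{\frac{1}{150758} \cdot \frac{1}{882270}}{\left(- \frac{1}{69}\right) \left(-1010\right)} = \frac{1}{133009260660 \cdot \frac{1010}{69}} = \frac{1}{133009260660} \cdot \frac{69}{1010} = \frac{23}{44779784422200}$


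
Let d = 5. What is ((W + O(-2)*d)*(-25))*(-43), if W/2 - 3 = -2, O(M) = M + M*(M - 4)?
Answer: 55900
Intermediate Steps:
O(M) = M + M*(-4 + M)
W = 2 (W = 6 + 2*(-2) = 6 - 4 = 2)
((W + O(-2)*d)*(-25))*(-43) = ((2 - 2*(-3 - 2)*5)*(-25))*(-43) = ((2 - 2*(-5)*5)*(-25))*(-43) = ((2 + 10*5)*(-25))*(-43) = ((2 + 50)*(-25))*(-43) = (52*(-25))*(-43) = -1300*(-43) = 55900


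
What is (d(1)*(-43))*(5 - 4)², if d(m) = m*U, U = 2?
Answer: -86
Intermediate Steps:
d(m) = 2*m (d(m) = m*2 = 2*m)
(d(1)*(-43))*(5 - 4)² = ((2*1)*(-43))*(5 - 4)² = (2*(-43))*1² = -86*1 = -86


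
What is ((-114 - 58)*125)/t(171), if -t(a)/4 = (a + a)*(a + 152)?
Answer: 5375/110466 ≈ 0.048657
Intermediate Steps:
t(a) = -8*a*(152 + a) (t(a) = -4*(a + a)*(a + 152) = -4*2*a*(152 + a) = -8*a*(152 + a))
((-114 - 58)*125)/t(171) = ((-114 - 58)*125)/((-8*171*(152 + 171))) = (-172*125)/((-8*171*323)) = -21500/(-441864) = -21500*(-1/441864) = 5375/110466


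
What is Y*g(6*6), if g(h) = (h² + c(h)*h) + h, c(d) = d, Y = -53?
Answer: -139284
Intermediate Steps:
g(h) = h + 2*h² (g(h) = (h² + h*h) + h = (h² + h²) + h = 2*h² + h = h + 2*h²)
Y*g(6*6) = -53*6*6*(1 + 2*(6*6)) = -1908*(1 + 2*36) = -1908*(1 + 72) = -1908*73 = -53*2628 = -139284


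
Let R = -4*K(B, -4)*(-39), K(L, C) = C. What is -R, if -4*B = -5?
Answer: 624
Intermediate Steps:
B = 5/4 (B = -¼*(-5) = 5/4 ≈ 1.2500)
R = -624 (R = -4*(-4)*(-39) = 16*(-39) = -624)
-R = -1*(-624) = 624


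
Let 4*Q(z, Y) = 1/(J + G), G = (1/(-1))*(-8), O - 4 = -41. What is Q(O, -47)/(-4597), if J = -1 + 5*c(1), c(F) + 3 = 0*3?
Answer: 1/147104 ≈ 6.7979e-6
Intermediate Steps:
O = -37 (O = 4 - 41 = -37)
c(F) = -3 (c(F) = -3 + 0*3 = -3 + 0 = -3)
J = -16 (J = -1 + 5*(-3) = -1 - 15 = -16)
G = 8 (G = -1*1*(-8) = -1*(-8) = 8)
Q(z, Y) = -1/32 (Q(z, Y) = 1/(4*(-16 + 8)) = (¼)/(-8) = (¼)*(-⅛) = -1/32)
Q(O, -47)/(-4597) = -1/32/(-4597) = -1/32*(-1/4597) = 1/147104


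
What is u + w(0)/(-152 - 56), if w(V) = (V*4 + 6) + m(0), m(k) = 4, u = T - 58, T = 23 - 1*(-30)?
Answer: -525/104 ≈ -5.0481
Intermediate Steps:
T = 53 (T = 23 + 30 = 53)
u = -5 (u = 53 - 58 = -5)
w(V) = 10 + 4*V (w(V) = (V*4 + 6) + 4 = (4*V + 6) + 4 = (6 + 4*V) + 4 = 10 + 4*V)
u + w(0)/(-152 - 56) = -5 + (10 + 4*0)/(-152 - 56) = -5 + (10 + 0)/(-208) = -5 - 1/208*10 = -5 - 5/104 = -525/104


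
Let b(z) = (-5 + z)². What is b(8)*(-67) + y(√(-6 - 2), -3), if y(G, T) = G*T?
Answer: -603 - 6*I*√2 ≈ -603.0 - 8.4853*I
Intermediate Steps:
b(8)*(-67) + y(√(-6 - 2), -3) = (-5 + 8)²*(-67) + √(-6 - 2)*(-3) = 3²*(-67) + √(-8)*(-3) = 9*(-67) + (2*I*√2)*(-3) = -603 - 6*I*√2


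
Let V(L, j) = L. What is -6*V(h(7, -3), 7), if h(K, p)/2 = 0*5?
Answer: 0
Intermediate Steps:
h(K, p) = 0 (h(K, p) = 2*(0*5) = 2*0 = 0)
-6*V(h(7, -3), 7) = -6*0 = 0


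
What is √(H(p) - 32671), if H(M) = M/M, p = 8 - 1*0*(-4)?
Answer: 33*I*√30 ≈ 180.75*I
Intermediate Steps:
p = 8 (p = 8 + 0*(-4) = 8 + 0 = 8)
H(M) = 1
√(H(p) - 32671) = √(1 - 32671) = √(-32670) = 33*I*√30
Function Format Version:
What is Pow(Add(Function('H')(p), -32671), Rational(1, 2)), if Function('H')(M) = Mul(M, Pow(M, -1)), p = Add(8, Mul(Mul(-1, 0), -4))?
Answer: Mul(33, I, Pow(30, Rational(1, 2))) ≈ Mul(180.75, I)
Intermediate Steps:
p = 8 (p = Add(8, Mul(0, -4)) = Add(8, 0) = 8)
Function('H')(M) = 1
Pow(Add(Function('H')(p), -32671), Rational(1, 2)) = Pow(Add(1, -32671), Rational(1, 2)) = Pow(-32670, Rational(1, 2)) = Mul(33, I, Pow(30, Rational(1, 2)))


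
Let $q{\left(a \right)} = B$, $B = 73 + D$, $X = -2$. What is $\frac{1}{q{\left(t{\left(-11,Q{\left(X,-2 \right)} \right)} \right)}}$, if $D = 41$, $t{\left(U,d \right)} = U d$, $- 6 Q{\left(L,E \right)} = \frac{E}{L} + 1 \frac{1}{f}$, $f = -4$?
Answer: $\frac{1}{114} \approx 0.0087719$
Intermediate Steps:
$Q{\left(L,E \right)} = \frac{1}{24} - \frac{E}{6 L}$ ($Q{\left(L,E \right)} = - \frac{\frac{E}{L} + 1 \frac{1}{-4}}{6} = - \frac{\frac{E}{L} + 1 \left(- \frac{1}{4}\right)}{6} = - \frac{\frac{E}{L} - \frac{1}{4}}{6} = - \frac{- \frac{1}{4} + \frac{E}{L}}{6} = \frac{1}{24} - \frac{E}{6 L}$)
$B = 114$ ($B = 73 + 41 = 114$)
$q{\left(a \right)} = 114$
$\frac{1}{q{\left(t{\left(-11,Q{\left(X,-2 \right)} \right)} \right)}} = \frac{1}{114}$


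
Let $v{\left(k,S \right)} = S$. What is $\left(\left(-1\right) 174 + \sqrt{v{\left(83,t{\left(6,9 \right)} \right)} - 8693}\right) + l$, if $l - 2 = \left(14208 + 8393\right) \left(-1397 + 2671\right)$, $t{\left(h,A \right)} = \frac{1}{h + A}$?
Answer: $28793502 + \frac{i \sqrt{1955910}}{15} \approx 2.8794 \cdot 10^{7} + 93.236 i$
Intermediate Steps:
$t{\left(h,A \right)} = \frac{1}{A + h}$
$l = 28793676$ ($l = 2 + \left(14208 + 8393\right) \left(-1397 + 2671\right) = 2 + 22601 \cdot 1274 = 2 + 28793674 = 28793676$)
$\left(\left(-1\right) 174 + \sqrt{v{\left(83,t{\left(6,9 \right)} \right)} - 8693}\right) + l = \left(\left(-1\right) 174 + \sqrt{\frac{1}{9 + 6} - 8693}\right) + 28793676 = \left(-174 + \sqrt{\frac{1}{15} - 8693}\right) + 28793676 = \left(-174 + \sqrt{- \frac{130394}{15}}\right) + 28793676 = \left(-174 + \frac{i \sqrt{1955910}}{15}\right) + 28793676 = 28793502 + \frac{i \sqrt{1955910}}{15}$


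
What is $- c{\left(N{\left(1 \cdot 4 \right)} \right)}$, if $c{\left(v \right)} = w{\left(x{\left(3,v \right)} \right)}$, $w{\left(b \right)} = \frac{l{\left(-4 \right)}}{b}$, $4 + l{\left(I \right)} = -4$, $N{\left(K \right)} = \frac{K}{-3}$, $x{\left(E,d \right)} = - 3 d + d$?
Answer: $3$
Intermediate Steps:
$x{\left(E,d \right)} = - 2 d$
$N{\left(K \right)} = - \frac{K}{3}$ ($N{\left(K \right)} = K \left(- \frac{1}{3}\right) = - \frac{K}{3}$)
$l{\left(I \right)} = -8$ ($l{\left(I \right)} = -4 - 4 = -8$)
$w{\left(b \right)} = - \frac{8}{b}$
$c{\left(v \right)} = \frac{4}{v}$ ($c{\left(v \right)} = - \frac{8}{\left(-2\right) v} = - 8 \left(- \frac{1}{2 v}\right) = \frac{4}{v}$)
$- c{\left(N{\left(1 \cdot 4 \right)} \right)} = - \frac{4}{\left(- \frac{1}{3}\right) 1 \cdot 4} = - \frac{4}{\left(- \frac{1}{3}\right) 4} = - \frac{4}{- \frac{4}{3}} = - \frac{4 \left(-3\right)}{4} = \left(-1\right) \left(-3\right) = 3$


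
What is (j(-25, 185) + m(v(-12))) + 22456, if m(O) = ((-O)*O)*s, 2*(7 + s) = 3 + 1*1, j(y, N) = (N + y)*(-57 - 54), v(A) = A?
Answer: 5416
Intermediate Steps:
j(y, N) = -111*N - 111*y (j(y, N) = (N + y)*(-111) = -111*N - 111*y)
s = -5 (s = -7 + (3 + 1*1)/2 = -7 + (3 + 1)/2 = -7 + (1/2)*4 = -7 + 2 = -5)
m(O) = 5*O**2 (m(O) = ((-O)*O)*(-5) = -O**2*(-5) = 5*O**2)
(j(-25, 185) + m(v(-12))) + 22456 = ((-111*185 - 111*(-25)) + 5*(-12)**2) + 22456 = ((-20535 + 2775) + 5*144) + 22456 = (-17760 + 720) + 22456 = -17040 + 22456 = 5416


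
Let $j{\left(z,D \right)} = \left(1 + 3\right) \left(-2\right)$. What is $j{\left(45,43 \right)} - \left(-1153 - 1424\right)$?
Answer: $2569$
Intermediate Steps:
$j{\left(z,D \right)} = -8$ ($j{\left(z,D \right)} = 4 \left(-2\right) = -8$)
$j{\left(45,43 \right)} - \left(-1153 - 1424\right) = -8 - \left(-1153 - 1424\right) = -8 - -2577 = -8 + 2577 = 2569$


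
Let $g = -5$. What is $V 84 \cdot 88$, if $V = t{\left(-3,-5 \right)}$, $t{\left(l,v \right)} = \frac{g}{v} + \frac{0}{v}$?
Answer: $7392$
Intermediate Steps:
$t{\left(l,v \right)} = - \frac{5}{v}$ ($t{\left(l,v \right)} = - \frac{5}{v} + \frac{0}{v} = - \frac{5}{v} + 0 = - \frac{5}{v}$)
$V = 1$ ($V = - \frac{5}{-5} = \left(-5\right) \left(- \frac{1}{5}\right) = 1$)
$V 84 \cdot 88 = 1 \cdot 84 \cdot 88 = 84 \cdot 88 = 7392$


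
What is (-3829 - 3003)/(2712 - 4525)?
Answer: 976/259 ≈ 3.7683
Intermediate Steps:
(-3829 - 3003)/(2712 - 4525) = -6832/(-1813) = -6832*(-1/1813) = 976/259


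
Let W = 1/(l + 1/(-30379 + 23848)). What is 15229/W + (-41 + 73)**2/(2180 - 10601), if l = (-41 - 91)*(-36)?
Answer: 27075333845765/374133 ≈ 7.2368e+7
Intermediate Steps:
l = 4752 (l = -132*(-36) = 4752)
W = 6531/31035311 (W = 1/(4752 + 1/(-30379 + 23848)) = 1/(4752 + 1/(-6531)) = 1/(4752 - 1/6531) = 1/(31035311/6531) = 6531/31035311 ≈ 0.00021044)
15229/W + (-41 + 73)**2/(2180 - 10601) = 15229/(6531/31035311) + (-41 + 73)**2/(2180 - 10601) = 15229*(31035311/6531) + 32**2/(-8421) = 472636751219/6531 + 1024*(-1/8421) = 472636751219/6531 - 1024/8421 = 27075333845765/374133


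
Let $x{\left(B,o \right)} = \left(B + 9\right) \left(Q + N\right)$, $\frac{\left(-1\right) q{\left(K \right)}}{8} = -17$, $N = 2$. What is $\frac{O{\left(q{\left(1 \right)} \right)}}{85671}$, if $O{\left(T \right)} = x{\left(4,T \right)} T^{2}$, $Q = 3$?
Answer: $\frac{1202240}{85671} \approx 14.033$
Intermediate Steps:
$q{\left(K \right)} = 136$ ($q{\left(K \right)} = \left(-8\right) \left(-17\right) = 136$)
$x{\left(B,o \right)} = 45 + 5 B$ ($x{\left(B,o \right)} = \left(B + 9\right) \left(3 + 2\right) = \left(9 + B\right) 5 = 45 + 5 B$)
$O{\left(T \right)} = 65 T^{2}$ ($O{\left(T \right)} = \left(45 + 5 \cdot 4\right) T^{2} = \left(45 + 20\right) T^{2} = 65 T^{2}$)
$\frac{O{\left(q{\left(1 \right)} \right)}}{85671} = \frac{65 \cdot 136^{2}}{85671} = 65 \cdot 18496 \cdot \frac{1}{85671} = 1202240 \cdot \frac{1}{85671} = \frac{1202240}{85671}$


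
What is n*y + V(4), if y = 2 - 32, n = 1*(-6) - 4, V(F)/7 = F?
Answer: 328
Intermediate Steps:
V(F) = 7*F
n = -10 (n = -6 - 4 = -10)
y = -30
n*y + V(4) = -10*(-30) + 7*4 = 300 + 28 = 328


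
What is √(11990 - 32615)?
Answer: 25*I*√33 ≈ 143.61*I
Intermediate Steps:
√(11990 - 32615) = √(-20625) = 25*I*√33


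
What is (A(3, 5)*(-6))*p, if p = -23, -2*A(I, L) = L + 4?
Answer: -621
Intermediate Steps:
A(I, L) = -2 - L/2 (A(I, L) = -(L + 4)/2 = -(4 + L)/2 = -2 - L/2)
(A(3, 5)*(-6))*p = ((-2 - 1/2*5)*(-6))*(-23) = ((-2 - 5/2)*(-6))*(-23) = -9/2*(-6)*(-23) = 27*(-23) = -621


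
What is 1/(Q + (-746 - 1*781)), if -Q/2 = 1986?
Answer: -1/5499 ≈ -0.00018185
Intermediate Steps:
Q = -3972 (Q = -2*1986 = -3972)
1/(Q + (-746 - 1*781)) = 1/(-3972 + (-746 - 1*781)) = 1/(-3972 + (-746 - 781)) = 1/(-3972 - 1527) = 1/(-5499) = -1/5499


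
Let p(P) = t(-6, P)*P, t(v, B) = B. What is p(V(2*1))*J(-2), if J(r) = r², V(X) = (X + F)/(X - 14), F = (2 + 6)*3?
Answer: 169/9 ≈ 18.778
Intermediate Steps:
F = 24 (F = 8*3 = 24)
V(X) = (24 + X)/(-14 + X) (V(X) = (X + 24)/(X - 14) = (24 + X)/(-14 + X))
p(P) = P² (p(P) = P*P = P²)
p(V(2*1))*J(-2) = ((24 + 2*1)/(-14 + 2*1))²*(-2)² = ((24 + 2)/(-14 + 2))²*4 = (26/(-12))²*4 = (-1/12*26)²*4 = (-13/6)²*4 = (169/36)*4 = 169/9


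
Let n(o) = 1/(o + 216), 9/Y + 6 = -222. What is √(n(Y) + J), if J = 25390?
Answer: √6839726234298/16413 ≈ 159.34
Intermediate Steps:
Y = -3/76 (Y = 9/(-6 - 222) = 9/(-228) = 9*(-1/228) = -3/76 ≈ -0.039474)
n(o) = 1/(216 + o)
√(n(Y) + J) = √(1/(216 - 3/76) + 25390) = √(1/(16413/76) + 25390) = √(76/16413 + 25390) = √(416726146/16413) = √6839726234298/16413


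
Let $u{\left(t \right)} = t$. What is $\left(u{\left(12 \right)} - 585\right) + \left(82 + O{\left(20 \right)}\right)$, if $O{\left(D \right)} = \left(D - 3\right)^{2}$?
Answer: $-202$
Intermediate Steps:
$O{\left(D \right)} = \left(-3 + D\right)^{2}$
$\left(u{\left(12 \right)} - 585\right) + \left(82 + O{\left(20 \right)}\right) = \left(12 - 585\right) + \left(82 + \left(-3 + 20\right)^{2}\right) = \left(12 - 585\right) + \left(82 + 17^{2}\right) = \left(12 - 585\right) + \left(82 + 289\right) = -573 + 371 = -202$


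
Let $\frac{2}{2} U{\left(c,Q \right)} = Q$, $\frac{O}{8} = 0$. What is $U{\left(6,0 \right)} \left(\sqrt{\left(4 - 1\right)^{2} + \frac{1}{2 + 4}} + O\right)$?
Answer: $0$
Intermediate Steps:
$O = 0$ ($O = 8 \cdot 0 = 0$)
$U{\left(c,Q \right)} = Q$
$U{\left(6,0 \right)} \left(\sqrt{\left(4 - 1\right)^{2} + \frac{1}{2 + 4}} + O\right) = 0 \left(\sqrt{\left(4 - 1\right)^{2} + \frac{1}{2 + 4}} + 0\right) = 0 \left(\sqrt{3^{2} + \frac{1}{6}} + 0\right) = 0 \left(\sqrt{9 + \frac{1}{6}} + 0\right) = 0 \left(\sqrt{\frac{55}{6}} + 0\right) = 0 \left(\frac{\sqrt{330}}{6} + 0\right) = 0 \frac{\sqrt{330}}{6} = 0$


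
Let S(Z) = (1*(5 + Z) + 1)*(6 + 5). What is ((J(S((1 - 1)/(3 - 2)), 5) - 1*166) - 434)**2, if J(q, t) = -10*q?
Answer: 1587600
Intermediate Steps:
S(Z) = 66 + 11*Z (S(Z) = ((5 + Z) + 1)*11 = (6 + Z)*11 = 66 + 11*Z)
((J(S((1 - 1)/(3 - 2)), 5) - 1*166) - 434)**2 = ((-10*(66 + 11*((1 - 1)/(3 - 2))) - 1*166) - 434)**2 = ((-10*(66 + 11*(0/1)) - 166) - 434)**2 = ((-10*(66 + 11*(0*1)) - 166) - 434)**2 = ((-10*(66 + 11*0) - 166) - 434)**2 = ((-10*(66 + 0) - 166) - 434)**2 = ((-10*66 - 166) - 434)**2 = ((-660 - 166) - 434)**2 = (-826 - 434)**2 = (-1260)**2 = 1587600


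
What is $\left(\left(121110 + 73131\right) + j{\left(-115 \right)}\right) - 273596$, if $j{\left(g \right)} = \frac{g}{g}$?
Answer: $-79354$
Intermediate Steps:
$j{\left(g \right)} = 1$
$\left(\left(121110 + 73131\right) + j{\left(-115 \right)}\right) - 273596 = \left(\left(121110 + 73131\right) + 1\right) - 273596 = \left(194241 + 1\right) - 273596 = 194242 - 273596 = -79354$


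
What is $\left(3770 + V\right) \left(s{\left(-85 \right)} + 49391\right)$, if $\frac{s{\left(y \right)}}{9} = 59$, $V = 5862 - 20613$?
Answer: $-548193482$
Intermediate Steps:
$V = -14751$ ($V = 5862 - 20613 = -14751$)
$s{\left(y \right)} = 531$ ($s{\left(y \right)} = 9 \cdot 59 = 531$)
$\left(3770 + V\right) \left(s{\left(-85 \right)} + 49391\right) = \left(3770 - 14751\right) \left(531 + 49391\right) = \left(-10981\right) 49922 = -548193482$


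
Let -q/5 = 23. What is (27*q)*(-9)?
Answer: 27945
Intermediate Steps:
q = -115 (q = -5*23 = -115)
(27*q)*(-9) = (27*(-115))*(-9) = -3105*(-9) = 27945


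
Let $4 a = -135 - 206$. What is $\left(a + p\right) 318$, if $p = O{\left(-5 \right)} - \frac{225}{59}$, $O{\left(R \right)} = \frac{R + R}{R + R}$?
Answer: $- \frac{3304497}{118} \approx -28004.0$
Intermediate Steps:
$O{\left(R \right)} = 1$ ($O{\left(R \right)} = \frac{2 R}{2 R} = 2 R \frac{1}{2 R} = 1$)
$a = - \frac{341}{4}$ ($a = \frac{-135 - 206}{4} = \frac{1}{4} \left(-341\right) = - \frac{341}{4} \approx -85.25$)
$p = - \frac{166}{59}$ ($p = 1 - \frac{225}{59} = - \frac{166}{59} \approx -2.8136$)
$\left(a + p\right) 318 = \left(- \frac{341}{4} - \frac{166}{59}\right) 318 = \left(- \frac{20783}{236}\right) 318 = - \frac{3304497}{118}$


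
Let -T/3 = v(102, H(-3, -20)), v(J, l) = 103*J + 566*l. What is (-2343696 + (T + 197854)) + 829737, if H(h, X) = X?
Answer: -1313663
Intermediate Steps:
T = 2442 (T = -3*(103*102 + 566*(-20)) = -3*(10506 - 11320) = -3*(-814) = 2442)
(-2343696 + (T + 197854)) + 829737 = (-2343696 + (2442 + 197854)) + 829737 = (-2343696 + 200296) + 829737 = -2143400 + 829737 = -1313663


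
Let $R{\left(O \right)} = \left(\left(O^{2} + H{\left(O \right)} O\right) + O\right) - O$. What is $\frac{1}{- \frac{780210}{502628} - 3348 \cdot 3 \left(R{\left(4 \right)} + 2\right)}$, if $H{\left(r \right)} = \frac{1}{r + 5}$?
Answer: $- \frac{251314}{46557816489} \approx -5.3979 \cdot 10^{-6}$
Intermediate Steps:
$H{\left(r \right)} = \frac{1}{5 + r}$
$R{\left(O \right)} = O^{2} + \frac{O}{5 + O}$ ($R{\left(O \right)} = \left(\left(O^{2} + \frac{O}{5 + O}\right) + O\right) - O = \left(O + O^{2} + \frac{O}{5 + O}\right) - O = O^{2} + \frac{O}{5 + O}$)
$\frac{1}{- \frac{780210}{502628} - 3348 \cdot 3 \left(R{\left(4 \right)} + 2\right)} = \frac{1}{- \frac{780210}{502628} - 3348 \cdot 3 \left(\frac{4 \left(1 + 4 \left(5 + 4\right)\right)}{5 + 4} + 2\right)} = \frac{1}{\left(-780210\right) \frac{1}{502628} - 3348 \cdot 3 \left(\frac{4 \left(1 + 4 \cdot 9\right)}{9} + 2\right)} = \frac{1}{- \frac{390105}{251314} - 3348 \cdot 3 \left(4 \cdot \frac{1}{9} \left(1 + 36\right) + 2\right)} = \frac{1}{- \frac{390105}{251314} - 3348 \cdot 3 \left(4 \cdot \frac{1}{9} \cdot 37 + 2\right)} = \frac{1}{- \frac{390105}{251314} - 3348 \cdot 3 \left(\frac{148}{9} + 2\right)} = \frac{1}{- \frac{390105}{251314} - 3348 \cdot 3 \cdot \frac{166}{9}} = \frac{1}{- \frac{390105}{251314} - 185256} = \frac{1}{- \frac{46557816489}{251314}} = - \frac{251314}{46557816489}$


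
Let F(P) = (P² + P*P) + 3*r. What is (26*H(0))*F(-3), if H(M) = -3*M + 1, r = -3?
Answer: 234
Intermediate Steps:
F(P) = -9 + 2*P² (F(P) = (P² + P*P) + 3*(-3) = (P² + P²) - 9 = 2*P² - 9 = -9 + 2*P²)
H(M) = 1 - 3*M
(26*H(0))*F(-3) = (26*(1 - 3*0))*(-9 + 2*(-3)²) = (26*(1 + 0))*(-9 + 2*9) = (26*1)*(-9 + 18) = 26*9 = 234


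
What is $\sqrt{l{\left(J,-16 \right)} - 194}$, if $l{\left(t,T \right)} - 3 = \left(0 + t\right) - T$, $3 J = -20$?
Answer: $\frac{i \sqrt{1635}}{3} \approx 13.478 i$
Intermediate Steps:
$J = - \frac{20}{3}$ ($J = \frac{1}{3} \left(-20\right) = - \frac{20}{3} \approx -6.6667$)
$l{\left(t,T \right)} = 3 + t - T$ ($l{\left(t,T \right)} = 3 - \left(T - t\right) = 3 + t - T$)
$\sqrt{l{\left(J,-16 \right)} - 194} = \sqrt{\left(3 - \frac{20}{3} - -16\right) - 194} = \sqrt{\left(3 - \frac{20}{3} + 16\right) - 194} = \sqrt{\frac{37}{3} - 194} = \sqrt{- \frac{545}{3}} = \frac{i \sqrt{1635}}{3}$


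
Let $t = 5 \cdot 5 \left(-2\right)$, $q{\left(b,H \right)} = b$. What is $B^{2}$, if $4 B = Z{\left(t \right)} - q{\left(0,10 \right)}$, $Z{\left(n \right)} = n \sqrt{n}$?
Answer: $- \frac{15625}{2} \approx -7812.5$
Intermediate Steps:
$t = -50$ ($t = 25 \left(-2\right) = -50$)
$Z{\left(n \right)} = n^{\frac{3}{2}}$
$B = - \frac{125 i \sqrt{2}}{2}$ ($B = \frac{\left(-50\right)^{\frac{3}{2}} - 0}{4} = \frac{- 250 i \sqrt{2} + 0}{4} = \frac{\left(-250\right) i \sqrt{2}}{4} = - \frac{125 i \sqrt{2}}{2} \approx - 88.388 i$)
$B^{2} = \left(- \frac{125 i \sqrt{2}}{2}\right)^{2} = - \frac{15625}{2}$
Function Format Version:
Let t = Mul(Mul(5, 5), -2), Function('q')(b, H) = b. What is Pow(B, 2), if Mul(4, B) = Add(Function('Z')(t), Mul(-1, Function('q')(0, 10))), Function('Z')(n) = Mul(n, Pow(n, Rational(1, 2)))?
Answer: Rational(-15625, 2) ≈ -7812.5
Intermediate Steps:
t = -50 (t = Mul(25, -2) = -50)
Function('Z')(n) = Pow(n, Rational(3, 2))
B = Mul(Rational(-125, 2), I, Pow(2, Rational(1, 2))) (B = Mul(Rational(1, 4), Add(Pow(-50, Rational(3, 2)), Mul(-1, 0))) = Mul(Rational(1, 4), Add(Mul(-250, I, Pow(2, Rational(1, 2))), 0)) = Mul(Rational(1, 4), Mul(-250, I, Pow(2, Rational(1, 2)))) = Mul(Rational(-125, 2), I, Pow(2, Rational(1, 2))) ≈ Mul(-88.388, I))
Pow(B, 2) = Pow(Mul(Rational(-125, 2), I, Pow(2, Rational(1, 2))), 2) = Rational(-15625, 2)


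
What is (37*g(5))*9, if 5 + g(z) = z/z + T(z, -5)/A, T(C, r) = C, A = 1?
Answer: 333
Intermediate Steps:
g(z) = -4 + z (g(z) = -5 + (z/z + z/1) = -5 + (1 + z*1) = -5 + (1 + z) = -4 + z)
(37*g(5))*9 = (37*(-4 + 5))*9 = (37*1)*9 = 37*9 = 333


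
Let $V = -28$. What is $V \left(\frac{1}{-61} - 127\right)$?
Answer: $\frac{216944}{61} \approx 3556.5$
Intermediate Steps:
$V \left(\frac{1}{-61} - 127\right) = - 28 \left(\frac{1}{-61} - 127\right) = - 28 \left(- \frac{1}{61} - 127\right) = \left(-28\right) \left(- \frac{7748}{61}\right) = \frac{216944}{61}$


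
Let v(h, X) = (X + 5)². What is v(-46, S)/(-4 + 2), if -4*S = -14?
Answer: -289/8 ≈ -36.125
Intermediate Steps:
S = 7/2 (S = -¼*(-14) = 7/2 ≈ 3.5000)
v(h, X) = (5 + X)²
v(-46, S)/(-4 + 2) = (5 + 7/2)²/(-4 + 2) = (17/2)²/(-2) = (289/4)*(-½) = -289/8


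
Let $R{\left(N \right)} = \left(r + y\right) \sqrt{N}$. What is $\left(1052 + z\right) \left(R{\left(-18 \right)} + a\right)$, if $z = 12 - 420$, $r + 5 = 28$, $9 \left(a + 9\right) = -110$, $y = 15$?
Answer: $- \frac{123004}{9} + 73416 i \sqrt{2} \approx -13667.0 + 1.0383 \cdot 10^{5} i$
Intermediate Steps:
$a = - \frac{191}{9}$ ($a = -9 + \frac{1}{9} \left(-110\right) = -9 - \frac{110}{9} = - \frac{191}{9} \approx -21.222$)
$r = 23$ ($r = -5 + 28 = 23$)
$z = -408$ ($z = 12 - 420 = -408$)
$R{\left(N \right)} = 38 \sqrt{N}$ ($R{\left(N \right)} = \left(23 + 15\right) \sqrt{N} = 38 \sqrt{N}$)
$\left(1052 + z\right) \left(R{\left(-18 \right)} + a\right) = \left(1052 - 408\right) \left(38 \sqrt{-18} - \frac{191}{9}\right) = 644 \left(38 \cdot 3 i \sqrt{2} - \frac{191}{9}\right) = 644 \left(114 i \sqrt{2} - \frac{191}{9}\right) = 644 \left(- \frac{191}{9} + 114 i \sqrt{2}\right) = - \frac{123004}{9} + 73416 i \sqrt{2}$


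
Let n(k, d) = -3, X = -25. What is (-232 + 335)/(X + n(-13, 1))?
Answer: -103/28 ≈ -3.6786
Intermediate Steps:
(-232 + 335)/(X + n(-13, 1)) = (-232 + 335)/(-25 - 3) = 103/(-28) = 103*(-1/28) = -103/28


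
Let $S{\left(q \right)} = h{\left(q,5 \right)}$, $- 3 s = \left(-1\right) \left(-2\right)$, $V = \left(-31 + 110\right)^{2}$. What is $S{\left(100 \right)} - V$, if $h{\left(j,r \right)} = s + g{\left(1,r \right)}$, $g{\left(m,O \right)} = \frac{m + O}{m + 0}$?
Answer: $- \frac{18707}{3} \approx -6235.7$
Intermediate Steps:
$V = 6241$ ($V = 79^{2} = 6241$)
$s = - \frac{2}{3}$ ($s = - \frac{\left(-1\right) \left(-2\right)}{3} = \left(- \frac{1}{3}\right) 2 = - \frac{2}{3} \approx -0.66667$)
$g{\left(m,O \right)} = \frac{O + m}{m}$
$h{\left(j,r \right)} = \frac{1}{3} + r$ ($h{\left(j,r \right)} = - \frac{2}{3} + \frac{r + 1}{1} = - \frac{2}{3} + 1 \left(1 + r\right) = - \frac{2}{3} + \left(1 + r\right) = \frac{1}{3} + r$)
$S{\left(q \right)} = \frac{16}{3}$ ($S{\left(q \right)} = \frac{1}{3} + 5 = \frac{16}{3}$)
$S{\left(100 \right)} - V = \frac{16}{3} - 6241 = - \frac{18707}{3}$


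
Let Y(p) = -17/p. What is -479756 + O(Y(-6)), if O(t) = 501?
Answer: -479255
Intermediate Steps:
-479756 + O(Y(-6)) = -479756 + 501 = -479255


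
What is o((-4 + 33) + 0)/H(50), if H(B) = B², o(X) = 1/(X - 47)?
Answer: -1/45000 ≈ -2.2222e-5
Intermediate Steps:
o(X) = 1/(-47 + X)
o((-4 + 33) + 0)/H(50) = 1/((-47 + ((-4 + 33) + 0))*(50²)) = 1/((-47 + (29 + 0))*2500) = (1/2500)/(-47 + 29) = (1/2500)/(-18) = -1/18*1/2500 = -1/45000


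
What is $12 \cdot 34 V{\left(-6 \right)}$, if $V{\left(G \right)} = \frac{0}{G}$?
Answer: $0$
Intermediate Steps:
$V{\left(G \right)} = 0$
$12 \cdot 34 V{\left(-6 \right)} = 12 \cdot 34 \cdot 0 = 408 \cdot 0 = 0$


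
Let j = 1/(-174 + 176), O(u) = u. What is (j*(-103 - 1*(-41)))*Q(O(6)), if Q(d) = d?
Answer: -186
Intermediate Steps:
j = ½ (j = 1/2 = ½ ≈ 0.50000)
(j*(-103 - 1*(-41)))*Q(O(6)) = ((-103 - 1*(-41))/2)*6 = ((-103 + 41)/2)*6 = ((½)*(-62))*6 = -31*6 = -186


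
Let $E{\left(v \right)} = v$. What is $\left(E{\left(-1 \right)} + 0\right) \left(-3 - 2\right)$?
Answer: $5$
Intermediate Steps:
$\left(E{\left(-1 \right)} + 0\right) \left(-3 - 2\right) = \left(-1 + 0\right) \left(-3 - 2\right) = \left(-1\right) \left(-5\right) = 5$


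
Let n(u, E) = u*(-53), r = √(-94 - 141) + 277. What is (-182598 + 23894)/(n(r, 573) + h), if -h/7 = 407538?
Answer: 113768827172/2055563239481 - 2102828*I*√235/2055563239481 ≈ 0.055347 - 1.5682e-5*I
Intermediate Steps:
h = -2852766 (h = -7*407538 = -2852766)
r = 277 + I*√235 (r = √(-235) + 277 = I*√235 + 277 = 277 + I*√235 ≈ 277.0 + 15.33*I)
n(u, E) = -53*u
(-182598 + 23894)/(n(r, 573) + h) = (-182598 + 23894)/(-53*(277 + I*√235) - 2852766) = -158704/((-14681 - 53*I*√235) - 2852766) = -158704/(-2867447 - 53*I*√235)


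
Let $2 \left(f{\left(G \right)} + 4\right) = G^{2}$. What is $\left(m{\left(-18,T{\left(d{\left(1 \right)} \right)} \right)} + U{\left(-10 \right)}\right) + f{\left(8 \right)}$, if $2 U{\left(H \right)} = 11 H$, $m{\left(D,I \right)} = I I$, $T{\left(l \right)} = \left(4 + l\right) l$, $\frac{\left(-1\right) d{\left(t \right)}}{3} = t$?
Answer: $-18$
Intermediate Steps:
$d{\left(t \right)} = - 3 t$
$T{\left(l \right)} = l \left(4 + l\right)$
$m{\left(D,I \right)} = I^{2}$
$U{\left(H \right)} = \frac{11 H}{2}$
$f{\left(G \right)} = -4 + \frac{G^{2}}{2}$
$\left(m{\left(-18,T{\left(d{\left(1 \right)} \right)} \right)} + U{\left(-10 \right)}\right) + f{\left(8 \right)} = \left(\left(\left(-3\right) 1 \left(4 - 3\right)\right)^{2} + \frac{11}{2} \left(-10\right)\right) - \left(4 - \frac{8^{2}}{2}\right) = \left(\left(- 3 \left(4 - 3\right)\right)^{2} - 55\right) + \left(-4 + \frac{1}{2} \cdot 64\right) = \left(\left(\left(-3\right) 1\right)^{2} - 55\right) + \left(-4 + 32\right) = \left(\left(-3\right)^{2} - 55\right) + 28 = \left(9 - 55\right) + 28 = -46 + 28 = -18$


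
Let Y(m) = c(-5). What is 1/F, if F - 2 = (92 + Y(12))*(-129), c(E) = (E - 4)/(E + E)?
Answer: -10/119821 ≈ -8.3458e-5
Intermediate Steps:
c(E) = (-4 + E)/(2*E) (c(E) = (-4 + E)/((2*E)) = (-4 + E)*(1/(2*E)) = (-4 + E)/(2*E))
Y(m) = 9/10 (Y(m) = (1/2)*(-4 - 5)/(-5) = (1/2)*(-1/5)*(-9) = 9/10)
F = -119821/10 (F = 2 + (92 + 9/10)*(-129) = 2 + (929/10)*(-129) = 2 - 119841/10 = -119821/10 ≈ -11982.)
1/F = 1/(-119821/10) = -10/119821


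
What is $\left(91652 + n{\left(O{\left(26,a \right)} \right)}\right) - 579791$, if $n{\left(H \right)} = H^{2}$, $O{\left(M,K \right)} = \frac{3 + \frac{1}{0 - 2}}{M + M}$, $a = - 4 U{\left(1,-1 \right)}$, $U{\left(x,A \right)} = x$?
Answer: $- \frac{5279711399}{10816} \approx -4.8814 \cdot 10^{5}$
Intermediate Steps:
$a = -4$ ($a = \left(-4\right) 1 = -4$)
$O{\left(M,K \right)} = \frac{5}{4 M}$ ($O{\left(M,K \right)} = \frac{3 + \frac{1}{-2}}{2 M} = \left(3 - \frac{1}{2}\right) \frac{1}{2 M} = \frac{5 \frac{1}{2 M}}{2} = \frac{5}{4 M}$)
$\left(91652 + n{\left(O{\left(26,a \right)} \right)}\right) - 579791 = \left(91652 + \left(\frac{5}{4 \cdot 26}\right)^{2}\right) - 579791 = \left(91652 + \left(\frac{5}{4} \cdot \frac{1}{26}\right)^{2}\right) - 579791 = \left(91652 + \left(\frac{5}{104}\right)^{2}\right) - 579791 = \left(91652 + \frac{25}{10816}\right) - 579791 = \frac{991308057}{10816} - 579791 = - \frac{5279711399}{10816}$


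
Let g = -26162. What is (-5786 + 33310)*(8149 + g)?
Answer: -495789812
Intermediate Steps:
(-5786 + 33310)*(8149 + g) = (-5786 + 33310)*(8149 - 26162) = 27524*(-18013) = -495789812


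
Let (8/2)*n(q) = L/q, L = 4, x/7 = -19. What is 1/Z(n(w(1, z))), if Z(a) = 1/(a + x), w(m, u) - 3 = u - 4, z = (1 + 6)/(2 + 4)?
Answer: -127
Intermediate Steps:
x = -133 (x = 7*(-19) = -133)
z = 7/6 ≈ 1.1667
w(m, u) = -1 + u (w(m, u) = 3 + (u - 4) = 3 + (-4 + u) = -1 + u)
n(q) = 1/q (n(q) = (4/q)/4 = 1/q)
Z(a) = 1/(-133 + a) (Z(a) = 1/(a - 133) = 1/(-133 + a))
1/Z(n(w(1, z))) = 1/(1/(-133 + 1/(-1 + 7/6))) = 1/(1/(-133 + 1/(1/6))) = 1/(1/(-133 + 6)) = 1/(1/(-127)) = 1/(-1/127) = -127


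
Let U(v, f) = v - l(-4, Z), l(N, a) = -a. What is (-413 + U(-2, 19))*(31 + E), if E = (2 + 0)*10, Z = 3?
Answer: -21012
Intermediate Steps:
E = 20 (E = 2*10 = 20)
U(v, f) = 3 + v (U(v, f) = v - (-1)*3 = v - 1*(-3) = v + 3 = 3 + v)
(-413 + U(-2, 19))*(31 + E) = (-413 + (3 - 2))*(31 + 20) = (-413 + 1)*51 = -412*51 = -21012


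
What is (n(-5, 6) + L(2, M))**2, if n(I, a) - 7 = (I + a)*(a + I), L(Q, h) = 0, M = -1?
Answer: 64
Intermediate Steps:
n(I, a) = 7 + (I + a)**2 (n(I, a) = 7 + (I + a)*(a + I) = 7 + (I + a)*(I + a) = 7 + (I + a)**2)
(n(-5, 6) + L(2, M))**2 = ((7 + (-5 + 6)**2) + 0)**2 = ((7 + 1**2) + 0)**2 = ((7 + 1) + 0)**2 = (8 + 0)**2 = 8**2 = 64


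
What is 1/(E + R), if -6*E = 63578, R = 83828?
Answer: 3/219695 ≈ 1.3655e-5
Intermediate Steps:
E = -31789/3 (E = -⅙*63578 = -31789/3 ≈ -10596.)
1/(E + R) = 1/(-31789/3 + 83828) = 1/(219695/3) = 3/219695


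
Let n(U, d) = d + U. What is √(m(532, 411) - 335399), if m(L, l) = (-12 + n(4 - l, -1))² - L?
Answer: I*√159531 ≈ 399.41*I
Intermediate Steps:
n(U, d) = U + d
m(L, l) = (-9 - l)² - L (m(L, l) = (-12 + ((4 - l) - 1))² - L = (-12 + (3 - l))² - L = (-9 - l)² - L)
√(m(532, 411) - 335399) = √(((9 + 411)² - 1*532) - 335399) = √((420² - 532) - 335399) = √((176400 - 532) - 335399) = √(175868 - 335399) = √(-159531) = I*√159531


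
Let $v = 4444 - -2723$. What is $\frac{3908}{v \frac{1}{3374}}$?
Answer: $\frac{13185592}{7167} \approx 1839.8$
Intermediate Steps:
$v = 7167$ ($v = 4444 + 2723 = 7167$)
$\frac{3908}{v \frac{1}{3374}} = \frac{3908}{7167 \cdot \frac{1}{3374}} = \frac{3908}{\frac{7167}{3374}} = 3908 \cdot \frac{3374}{7167} = \frac{13185592}{7167}$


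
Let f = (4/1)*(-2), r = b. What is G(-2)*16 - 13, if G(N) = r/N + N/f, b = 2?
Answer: -25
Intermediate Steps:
r = 2
f = -8 (f = (4*1)*(-2) = 4*(-2) = -8)
G(N) = 2/N - N/8 (G(N) = 2/N + N/(-8) = 2/N + N*(-1/8) = 2/N - N/8)
G(-2)*16 - 13 = (2/(-2) - 1/8*(-2))*16 - 13 = (2*(-1/2) + 1/4)*16 - 13 = (-1 + 1/4)*16 - 13 = -3/4*16 - 13 = -12 - 13 = -25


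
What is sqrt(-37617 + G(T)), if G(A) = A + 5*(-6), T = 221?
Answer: I*sqrt(37426) ≈ 193.46*I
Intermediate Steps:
G(A) = -30 + A (G(A) = A - 30 = -30 + A)
sqrt(-37617 + G(T)) = sqrt(-37617 + (-30 + 221)) = sqrt(-37617 + 191) = sqrt(-37426) = I*sqrt(37426)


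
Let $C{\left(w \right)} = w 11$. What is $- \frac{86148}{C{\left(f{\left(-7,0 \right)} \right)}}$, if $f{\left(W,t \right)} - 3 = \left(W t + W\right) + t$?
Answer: $\frac{21537}{11} \approx 1957.9$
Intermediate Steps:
$f{\left(W,t \right)} = 3 + W + t + W t$ ($f{\left(W,t \right)} = 3 + \left(\left(W t + W\right) + t\right) = 3 + \left(\left(W + W t\right) + t\right) = 3 + \left(W + t + W t\right) = 3 + W + t + W t$)
$C{\left(w \right)} = 11 w$
$- \frac{86148}{C{\left(f{\left(-7,0 \right)} \right)}} = - \frac{86148}{11 \left(3 - 7 + 0 - 0\right)} = - \frac{86148}{11 \left(3 - 7 + 0 + 0\right)} = - \frac{86148}{11 \left(-4\right)} = - \frac{86148}{-44} = \left(-86148\right) \left(- \frac{1}{44}\right) = \frac{21537}{11}$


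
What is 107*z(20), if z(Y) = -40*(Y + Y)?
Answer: -171200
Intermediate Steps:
z(Y) = -80*Y
107*z(20) = 107*(-80*20) = 107*(-1600) = -171200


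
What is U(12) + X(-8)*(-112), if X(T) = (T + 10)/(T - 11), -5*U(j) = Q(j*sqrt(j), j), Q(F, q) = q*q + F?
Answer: -1616/95 - 24*sqrt(3)/5 ≈ -25.324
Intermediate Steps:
Q(F, q) = F + q**2 (Q(F, q) = q**2 + F = F + q**2)
U(j) = -j**2/5 - j**(3/2)/5 (U(j) = -(j*sqrt(j) + j**2)/5 = -(j**(3/2) + j**2)/5 = -(j**2 + j**(3/2))/5 = -j**2/5 - j**(3/2)/5)
X(T) = (10 + T)/(-11 + T)
U(12) + X(-8)*(-112) = (-1/5*12**2 - 24*sqrt(3)/5) + ((10 - 8)/(-11 - 8))*(-112) = (-1/5*144 - 24*sqrt(3)/5) + (2/(-19))*(-112) = (-144/5 - 24*sqrt(3)/5) - 1/19*2*(-112) = (-144/5 - 24*sqrt(3)/5) - 2/19*(-112) = (-144/5 - 24*sqrt(3)/5) + 224/19 = -1616/95 - 24*sqrt(3)/5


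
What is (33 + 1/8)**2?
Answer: 70225/64 ≈ 1097.3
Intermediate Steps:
(33 + 1/8)**2 = (265/8)**2 = 70225/64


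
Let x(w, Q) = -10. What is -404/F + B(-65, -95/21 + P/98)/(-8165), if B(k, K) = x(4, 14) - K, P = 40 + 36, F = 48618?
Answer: -73370513/9725666265 ≈ -0.0075440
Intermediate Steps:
P = 76
B(k, K) = -10 - K
-404/F + B(-65, -95/21 + P/98)/(-8165) = -404/48618 + (-10 - (-95/21 + 76/98))/(-8165) = -404*1/48618 + (-10 - (-95*1/21 + 76*(1/98)))*(-1/8165) = -202/24309 + (-10 - (-95/21 + 38/49))*(-1/8165) = -202/24309 + (-10 - 1*(-551/147))*(-1/8165) = -202/24309 + (-10 + 551/147)*(-1/8165) = -202/24309 - 919/147*(-1/8165) = -202/24309 + 919/1200255 = -73370513/9725666265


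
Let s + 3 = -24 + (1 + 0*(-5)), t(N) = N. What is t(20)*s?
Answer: -520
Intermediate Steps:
s = -26 (s = -3 + (-24 + (1 + 0*(-5))) = -3 + (-24 + (1 + 0)) = -3 + (-24 + 1) = -3 - 23 = -26)
t(20)*s = 20*(-26) = -520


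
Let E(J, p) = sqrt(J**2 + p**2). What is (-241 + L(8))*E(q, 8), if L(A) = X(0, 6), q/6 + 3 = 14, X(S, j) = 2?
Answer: -478*sqrt(1105) ≈ -15889.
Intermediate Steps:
q = 66 (q = -18 + 6*14 = -18 + 84 = 66)
L(A) = 2
(-241 + L(8))*E(q, 8) = (-241 + 2)*sqrt(66**2 + 8**2) = -239*sqrt(4356 + 64) = -478*sqrt(1105)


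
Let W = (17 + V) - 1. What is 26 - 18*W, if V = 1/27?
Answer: -788/3 ≈ -262.67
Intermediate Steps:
V = 1/27 ≈ 0.037037
W = 433/27 (W = (17 + 1/27) - 1 = 460/27 - 1 = 433/27 ≈ 16.037)
26 - 18*W = 26 - 18*433/27 = 26 - 866/3 = -788/3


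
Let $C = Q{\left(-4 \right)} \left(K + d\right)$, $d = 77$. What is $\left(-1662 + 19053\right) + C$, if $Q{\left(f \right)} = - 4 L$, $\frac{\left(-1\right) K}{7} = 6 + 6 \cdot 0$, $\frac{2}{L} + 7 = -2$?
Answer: $\frac{156799}{9} \approx 17422.0$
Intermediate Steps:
$L = - \frac{2}{9}$ ($L = \frac{2}{-7 - 2} = \frac{2}{-9} = 2 \left(- \frac{1}{9}\right) = - \frac{2}{9} \approx -0.22222$)
$K = -42$ ($K = - 7 \left(6 + 6 \cdot 0\right) = - 7 \left(6 + 0\right) = \left(-7\right) 6 = -42$)
$Q{\left(f \right)} = \frac{8}{9}$ ($Q{\left(f \right)} = \left(-4\right) \left(- \frac{2}{9}\right) = \frac{8}{9}$)
$C = \frac{280}{9}$ ($C = \frac{8 \left(-42 + 77\right)}{9} = \frac{8}{9} \cdot 35 = \frac{280}{9} \approx 31.111$)
$\left(-1662 + 19053\right) + C = \left(-1662 + 19053\right) + \frac{280}{9} = 17391 + \frac{280}{9} = \frac{156799}{9}$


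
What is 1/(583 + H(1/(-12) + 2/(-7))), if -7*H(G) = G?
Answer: 588/342835 ≈ 0.0017151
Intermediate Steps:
H(G) = -G/7
1/(583 + H(1/(-12) + 2/(-7))) = 1/(583 - (1/(-12) + 2/(-7))/7) = 1/(583 - (1*(-1/12) + 2*(-⅐))/7) = 1/(583 - (-1/12 - 2/7)/7) = 1/(583 - ⅐*(-31/84)) = 1/(583 + 31/588) = 1/(342835/588) = 588/342835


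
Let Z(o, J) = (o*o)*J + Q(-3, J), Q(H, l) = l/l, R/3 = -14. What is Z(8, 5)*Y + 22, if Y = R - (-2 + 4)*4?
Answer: -16028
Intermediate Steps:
R = -42 (R = 3*(-14) = -42)
Q(H, l) = 1
Z(o, J) = 1 + J*o² (Z(o, J) = (o*o)*J + 1 = o²*J + 1 = J*o² + 1 = 1 + J*o²)
Y = -50 (Y = -42 - (-2 + 4)*4 = -42 - 2*4 = -42 - 1*8 = -42 - 8 = -50)
Z(8, 5)*Y + 22 = (1 + 5*8²)*(-50) + 22 = (1 + 5*64)*(-50) + 22 = (1 + 320)*(-50) + 22 = 321*(-50) + 22 = -16050 + 22 = -16028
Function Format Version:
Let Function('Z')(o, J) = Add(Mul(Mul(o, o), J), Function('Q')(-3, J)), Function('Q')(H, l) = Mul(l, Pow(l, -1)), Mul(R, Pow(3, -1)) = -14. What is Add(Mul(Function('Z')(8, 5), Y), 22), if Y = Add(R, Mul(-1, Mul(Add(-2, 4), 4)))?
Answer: -16028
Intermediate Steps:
R = -42 (R = Mul(3, -14) = -42)
Function('Q')(H, l) = 1
Function('Z')(o, J) = Add(1, Mul(J, Pow(o, 2))) (Function('Z')(o, J) = Add(Mul(Mul(o, o), J), 1) = Add(Mul(Pow(o, 2), J), 1) = Add(Mul(J, Pow(o, 2)), 1) = Add(1, Mul(J, Pow(o, 2))))
Y = -50 (Y = Add(-42, Mul(-1, Mul(Add(-2, 4), 4))) = Add(-42, Mul(-1, Mul(2, 4))) = Add(-42, Mul(-1, 8)) = Add(-42, -8) = -50)
Add(Mul(Function('Z')(8, 5), Y), 22) = Add(Mul(Add(1, Mul(5, Pow(8, 2))), -50), 22) = Add(Mul(Add(1, Mul(5, 64)), -50), 22) = Add(Mul(Add(1, 320), -50), 22) = Add(Mul(321, -50), 22) = Add(-16050, 22) = -16028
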